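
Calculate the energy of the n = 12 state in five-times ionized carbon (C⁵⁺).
-3.401425 eV

For hydrogen-like ions, the energy levels scale with Z²:
E_n = -13.6057 Z² / n² eV

For C⁵⁺ (Z = 6) at n = 12:
E_12 = -13.6057 × 6² / 12²
E_12 = -13.6057 × 36 / 144
E_12 = -489.8052 / 144
E_12 = -3.401425 eV

The energy is 36 times more negative than hydrogen at the same n due to the stronger nuclear charge.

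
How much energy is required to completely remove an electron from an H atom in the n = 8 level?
0.2126 eV

The ionization energy is the energy needed to remove the electron completely (n → ∞).

For hydrogen, E_n = -13.6057 eV / n².

At n = 8: E_8 = -13.6057 / 8² = -0.2125891 eV
At n = ∞: E_∞ = 0 eV

Ionization energy = E_∞ - E_8 = 0 - (-0.2125891) = 0.2125891 eV
Ionization energy ≈ 0.2126 eV

This is also called the binding energy of the electron in state n = 8.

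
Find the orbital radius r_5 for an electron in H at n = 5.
1.3229 nm (or 13.2294 Å)

The Bohr radius formula is:
r_n = n² a₀ / Z

where a₀ = 0.0529177 nm is the Bohr radius.

For H (Z = 1) at n = 5:
r_5 = 5² × 0.0529177 nm / 1
r_5 = 25 × 0.0529177 nm / 1
r_5 = 1.32294 nm / 1
r_5 = 1.3229 nm

The electron orbits at approximately 1.3229 nm from the nucleus.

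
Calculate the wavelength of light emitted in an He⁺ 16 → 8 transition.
1944.03 nm

First, find the transition energy using E_n = -13.6057 Z² / n² eV:
E_16 = -13.6057 × 2² / 16² = -0.21258906 eV
E_8 = -13.6057 × 2² / 8² = -0.85035625 eV

Photon energy: |ΔE| = |E_8 - E_16| = 0.63776719 eV

Convert to wavelength using E = hc/λ with hc = 1239.84 eV·nm:
λ = hc/E = 1239.84 eV·nm / 0.63776719 eV
λ = 1944.03 nm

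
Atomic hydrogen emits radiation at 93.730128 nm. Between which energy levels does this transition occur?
n = 6 → n = 1

First, find the photon energy from the wavelength (hc = 1239.84 eV·nm):
E = hc/λ = 1239.84 eV·nm / 93.730128 nm = 13.227764 eV

The energy levels of hydrogen satisfy E_n = -13.6057 / n² eV, so an emission n_i → n_f releases
ΔE = 13.6057 × (1/n_f² − 1/n_i²) eV.

Setting ΔE equal to the photon energy:
1/n_f² − 1/n_i² = 13.227764 / 13.6057 = 0.97222223

Since 1/n_i² must be positive, we need 1/n_f² > 0.97222223, i.e. n_f ≤ 1. For each allowed n_f, solve n_i = (1/n_f² − 0.97222223)^(−1/2) and check whether it is a whole number:
  n_f = 1: 1/n_i² = 1.00000000 − 0.97222223 = 0.02777777 → n_i = 6.000  → integer, n_i = 6 ✓

Only n_f = 1 gives an integer upper level, n_i = 6.

The transition is from n = 6 to n = 1 (emission).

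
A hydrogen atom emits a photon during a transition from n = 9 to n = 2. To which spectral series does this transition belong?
Balmer series

The spectral series in hydrogen are named based on the final (lower) energy level:
- Lyman series: n_final = 1 (ultraviolet)
- Balmer series: n_final = 2 (visible/near-UV)
- Paschen series: n_final = 3 (infrared)
- Brackett series: n_final = 4 (infrared)
- Pfund series: n_final = 5 (far infrared)

Since this transition ends at n = 2, it belongs to the Balmer series.

For reference, this 9 → 2 line has photon energy
ΔE = 13.6057 eV × (1/2² - 1/9²) = 3.233453395 eV,
corresponding to wavelength λ = hc/ΔE = 1239.84 eV·nm / 3.233453395 eV = 383.44143 nm in the visible/near-UV region.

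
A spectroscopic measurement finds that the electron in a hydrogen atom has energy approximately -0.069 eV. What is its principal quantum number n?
n = 14

The exact energy levels follow E_n = -13.6057 eV / n².

The measured value (-0.069 eV) is reported to only 2 significant figures, so we must test candidate n values and see which one matches to that precision.

Candidate energies:
  n = 12:  E = -13.6057/12² = -0.09448 eV
  n = 13:  E = -13.6057/13² = -0.08051 eV
  n = 14:  E = -13.6057/14² = -0.06942 eV  ← matches
  n = 15:  E = -13.6057/15² = -0.06047 eV
  n = 16:  E = -13.6057/16² = -0.05315 eV

Checking against the measurement of -0.069 eV (2 sig figs), only n = 14 agrees:
E_14 = -0.06942 eV, which rounds to -0.069 eV ✓

Therefore n = 14.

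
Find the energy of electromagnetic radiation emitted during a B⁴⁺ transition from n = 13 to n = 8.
3.302049 eV

The energy levels are E_n = -13.6057 Z² eV / n².

Energy at n = 13: E_13 = -13.6057 × 5² / 13² = -2.012677515 eV
Energy at n = 8: E_8 = -13.6057 × 5² / 8² = -5.314726563 eV

For emission (electron falling to lower state), the photon energy is:
E_photon = E_13 - E_8 = |-2.012677515 - (-5.314726563)|
E_photon = 3.302049 eV

This energy is carried away by the emitted photon.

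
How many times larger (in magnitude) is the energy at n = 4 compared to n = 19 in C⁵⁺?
22.5625

Using E_n = -13.6057 Z² / n² eV with Z = 6:

E_4 = -13.6057 × 6² / 4² = -489.8052 / 16 = -30.6128250000 eV
E_19 = -13.6057 × 6² / 19² = -489.8052 / 361 = -1.3568011080 eV

The ratio is:
E_4/E_19 = (-30.6128250000) / (-1.3568011080)
E_4/E_19 = (-489.8052/16) / (-489.8052/361)
E_4/E_19 = 361/16
E_4/E_19 = 22.5625
(Note: the Z² factors cancel in the ratio.)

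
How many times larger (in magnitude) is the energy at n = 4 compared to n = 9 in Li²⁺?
5.0625

Using E_n = -13.6057 Z² / n² eV with Z = 3:

E_4 = -13.6057 × 3² / 4² = -122.4513 / 16 = -7.653206250 eV
E_9 = -13.6057 × 3² / 9² = -122.4513 / 81 = -1.511744444 eV

The ratio is:
E_4/E_9 = (-7.653206250) / (-1.511744444)
E_4/E_9 = (-122.4513/16) / (-122.4513/81)
E_4/E_9 = 81/16
E_4/E_9 = 5.0625
(Note: the Z² factors cancel in the ratio.)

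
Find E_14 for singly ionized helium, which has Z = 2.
-0.278 eV

For hydrogen-like ions, the energy levels scale with Z²:
E_n = -13.6057 Z² / n² eV

For He⁺ (Z = 2) at n = 14:
E_14 = -13.6057 × 2² / 14²
E_14 = -13.6057 × 4 / 196
E_14 = -54.4228 / 196
E_14 = -0.278 eV

The energy is 4 times more negative than hydrogen at the same n due to the stronger nuclear charge.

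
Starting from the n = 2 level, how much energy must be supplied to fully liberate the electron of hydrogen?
3.4014 eV

The ionization energy is the energy needed to remove the electron completely (n → ∞).

For hydrogen, E_n = -13.6057 eV / n².

At n = 2: E_2 = -13.6057 / 2² = -3.4014250 eV
At n = ∞: E_∞ = 0 eV

Ionization energy = E_∞ - E_2 = 0 - (-3.4014250) = 3.4014250 eV
Ionization energy ≈ 3.4014 eV

This is also called the binding energy of the electron in state n = 2.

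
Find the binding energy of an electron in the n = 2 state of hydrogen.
3.4014 eV

The ionization energy is the energy needed to remove the electron completely (n → ∞).

For hydrogen, E_n = -13.6057 eV / n².

At n = 2: E_2 = -13.6057 / 2² = -3.4014250 eV
At n = ∞: E_∞ = 0 eV

Ionization energy = E_∞ - E_2 = 0 - (-3.4014250) = 3.4014250 eV
Ionization energy ≈ 3.4014 eV

This is also called the binding energy of the electron in state n = 2.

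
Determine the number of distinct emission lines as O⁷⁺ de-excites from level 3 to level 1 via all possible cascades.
3

The electron can occupy levels n = 1, 2, ..., 3 during de-excitation — that is m = 3 - 1 + 1 = 3 distinct levels.

The number of distinct spectral lines equals the number of ways to choose 2 of these m levels (each pair gives one possible emission transition):

Number of lines = m(m-1)/2 = 3×2/2 = 3

These correspond to all possible transitions between the 3 levels:
3 → 2, 3 → 1, 2 → 1

Each transition produces a photon with a unique energy (and thus wavelength). This count does not depend on Z.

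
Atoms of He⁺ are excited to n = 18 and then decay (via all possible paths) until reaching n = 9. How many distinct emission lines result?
45

The electron can occupy levels n = 9, 10, ..., 18 during de-excitation — that is m = 18 - 9 + 1 = 10 distinct levels.

The number of distinct spectral lines equals the number of ways to choose 2 of these m levels (each pair gives one possible emission transition):

Number of lines = m(m-1)/2 = 10×9/2 = 45

These correspond to all possible transitions between the 10 levels:
18 → 17, 18 → 16, 18 → 15, 18 → 14, 18 → 13, 18 → 12, 18 → 11, 18 → 10...

Each transition produces a photon with a unique energy (and thus wavelength). This count does not depend on Z.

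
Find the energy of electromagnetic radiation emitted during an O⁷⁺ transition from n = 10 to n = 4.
45.72 eV

The energy levels are E_n = -13.6057 Z² eV / n².

Energy at n = 10: E_10 = -13.6057 × 8² / 10² = -8.70765 eV
Energy at n = 4: E_4 = -13.6057 × 8² / 4² = -54.42280 eV

For emission (electron falling to lower state), the photon energy is:
E_photon = E_10 - E_4 = |-8.70765 - (-54.42280)|
E_photon = 45.72 eV

This energy is carried away by the emitted photon.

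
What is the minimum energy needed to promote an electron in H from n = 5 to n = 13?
0.463721 eV

The energy levels of a hydrogen-like atom are E_n = -13.6057 eV / n².

Energy at n = 5: E_5 = -13.6057 / 5² = -0.544228000 eV
Energy at n = 13: E_13 = -13.6057 / 13² = -0.080507101 eV

The excitation energy is the difference:
ΔE = E_13 - E_5
ΔE = -0.080507101 - (-0.544228000)
ΔE = 0.463721 eV

Since this is positive, energy must be absorbed (photon absorption).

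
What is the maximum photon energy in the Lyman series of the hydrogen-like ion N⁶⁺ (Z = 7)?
666.6793 eV

The series limit corresponds to the transition from n = ∞ to n = 1.
This is the highest energy (shortest wavelength) transition in the Lyman series.

E_∞ = 0 eV
E_1 = -13.6057 × 7² / 1² = -666.6793 eV

Energy at series limit:
ΔE = E_∞ - E_1 = 0 - (-666.6793) = 666.6793 eV

This energy equals the ionization energy from the n = 1 state of N⁶⁺.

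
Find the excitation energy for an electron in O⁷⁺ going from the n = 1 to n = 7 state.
852.99 eV

The energy levels of a hydrogen-like atom are E_n = -13.6057 Z² eV / n².

Energy at n = 1: E_1 = -13.6057 × 8² / 1² = -870.76480 eV
Energy at n = 7: E_7 = -13.6057 × 8² / 7² = -17.77071 eV

The excitation energy is the difference:
ΔE = E_7 - E_1
ΔE = -17.77071 - (-870.76480)
ΔE = 852.99 eV

Since this is positive, energy must be absorbed (photon absorption).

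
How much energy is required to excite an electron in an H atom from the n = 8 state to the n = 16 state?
0.159 eV

The energy levels of a hydrogen-like atom are E_n = -13.6057 eV / n².

Energy at n = 8: E_8 = -13.6057 / 8² = -0.212589 eV
Energy at n = 16: E_16 = -13.6057 / 16² = -0.053147 eV

The excitation energy is the difference:
ΔE = E_16 - E_8
ΔE = -0.053147 - (-0.212589)
ΔE = 0.159 eV

Since this is positive, energy must be absorbed (photon absorption).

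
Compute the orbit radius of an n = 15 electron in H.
11.9065 nm (or 119.0648 Å)

The Bohr radius formula is:
r_n = n² a₀ / Z

where a₀ = 0.0529177 nm is the Bohr radius.

For H (Z = 1) at n = 15:
r_15 = 15² × 0.0529177 nm / 1
r_15 = 225 × 0.0529177 nm / 1
r_15 = 11.90648 nm / 1
r_15 = 11.9065 nm

The electron orbits at approximately 11.9065 nm from the nucleus.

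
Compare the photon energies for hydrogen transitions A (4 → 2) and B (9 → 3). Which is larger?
4 → 2

Calculate the energy for each transition:

Transition 4 → 2:
ΔE₁ = |E_2 - E_4| = |-13.6057/2² - (-13.6057/4²)|
ΔE₁ = |-3.401425000 - (-0.850356250)| = 2.551069 eV

Transition 9 → 3:
ΔE₂ = |E_3 - E_9| = |-13.6057/3² - (-13.6057/9²)|
ΔE₂ = |-1.511744444 - (-0.167971605)| = 1.343773 eV

Since 2.551069 eV > 1.343773 eV, the transition 4 → 2 emits the more energetic photon.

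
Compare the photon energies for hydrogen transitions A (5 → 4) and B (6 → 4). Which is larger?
6 → 4

Calculate the energy for each transition:

Transition 5 → 4:
ΔE₁ = |E_4 - E_5| = |-13.6057/4² - (-13.6057/5²)|
ΔE₁ = |-0.85035625000 - (-0.54422800000)| = 0.30612825 eV

Transition 6 → 4:
ΔE₂ = |E_4 - E_6| = |-13.6057/4² - (-13.6057/6²)|
ΔE₂ = |-0.85035625000 - (-0.37793611111)| = 0.47242014 eV

Since 0.47242014 eV > 0.30612825 eV, the transition 6 → 4 emits the more energetic photon.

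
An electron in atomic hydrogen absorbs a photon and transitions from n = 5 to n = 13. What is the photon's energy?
0.4637 eV

The energy levels of a hydrogen-like atom are E_n = -13.6057 eV / n².

Energy at n = 5: E_5 = -13.6057 / 5² = -0.5442280 eV
Energy at n = 13: E_13 = -13.6057 / 13² = -0.0805071 eV

The excitation energy is the difference:
ΔE = E_13 - E_5
ΔE = -0.0805071 - (-0.5442280)
ΔE = 0.4637 eV

Since this is positive, energy must be absorbed (photon absorption).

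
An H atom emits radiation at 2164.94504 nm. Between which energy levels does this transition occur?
n = 7 → n = 4

First, find the photon energy from the wavelength (hc = 1239.84 eV·nm):
E = hc/λ = 1239.84 eV·nm / 2164.94504 nm = 0.57268890 eV

The energy levels of hydrogen satisfy E_n = -13.6057 / n² eV, so an emission n_i → n_f releases
ΔE = 13.6057 × (1/n_f² − 1/n_i²) eV.

Setting ΔE equal to the photon energy:
1/n_f² − 1/n_i² = 0.57268890 / 13.6057 = 0.042091837

Since 1/n_i² must be positive, we need 1/n_f² > 0.042091837, i.e. n_f ≤ 4. For each allowed n_f, solve n_i = (1/n_f² − 0.042091837)^(−1/2) and check whether it is a whole number:
  n_f = 1: 1/n_i² = 1.000000000 − 0.042091837 = 0.957908163 → n_i = 1.022  (not an integer) ✗
  n_f = 2: 1/n_i² = 0.250000000 − 0.042091837 = 0.207908163 → n_i = 2.193  (not an integer) ✗
  n_f = 3: 1/n_i² = 0.111111111 − 0.042091837 = 0.069019274 → n_i = 3.806  (not an integer) ✗
  n_f = 4: 1/n_i² = 0.062500000 − 0.042091837 = 0.020408163 → n_i = 7.000  → integer, n_i = 7 ✓

Only n_f = 4 gives an integer upper level, n_i = 7.

The transition is from n = 7 to n = 4 (emission).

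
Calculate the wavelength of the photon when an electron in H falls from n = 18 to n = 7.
5260.8164 nm

First, find the transition energy using E_n = -13.6057 / n² eV:
E_18 = -13.6057 / 18² = -0.0419929012 eV
E_7 = -13.6057 / 7² = -0.2776673469 eV

Photon energy: |ΔE| = |E_7 - E_18| = 0.2356744457 eV

Convert to wavelength using E = hc/λ with hc = 1239.84 eV·nm:
λ = hc/E = 1239.84 eV·nm / 0.2356744457 eV
λ = 5260.8164 nm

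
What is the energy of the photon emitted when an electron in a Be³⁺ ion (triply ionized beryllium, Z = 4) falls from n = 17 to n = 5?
7.954391 eV

The energy levels are E_n = -13.6057 Z² eV / n².

Energy at n = 17: E_17 = -13.6057 × 4² / 17² = -0.753256747 eV
Energy at n = 5: E_5 = -13.6057 × 4² / 5² = -8.707648000 eV

For emission (electron falling to lower state), the photon energy is:
E_photon = E_17 - E_5 = |-0.753256747 - (-8.707648000)|
E_photon = 7.954391 eV

This energy is carried away by the emitted photon.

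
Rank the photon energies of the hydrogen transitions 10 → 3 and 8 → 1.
8 → 1

Calculate the energy for each transition:

Transition 10 → 3:
ΔE₁ = |E_3 - E_10| = |-13.6057/3² - (-13.6057/10²)|
ΔE₁ = |-1.51174444444 - (-0.13605700000)| = 1.37568744 eV

Transition 8 → 1:
ΔE₂ = |E_1 - E_8| = |-13.6057/1² - (-13.6057/8²)|
ΔE₂ = |-13.60570000000 - (-0.21258906250)| = 13.39311094 eV

Since 13.39311094 eV > 1.37568744 eV, the transition 8 → 1 emits the more energetic photon.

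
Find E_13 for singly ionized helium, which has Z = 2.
-0.32203 eV

For hydrogen-like ions, the energy levels scale with Z²:
E_n = -13.6057 Z² / n² eV

For He⁺ (Z = 2) at n = 13:
E_13 = -13.6057 × 2² / 13²
E_13 = -13.6057 × 4 / 169
E_13 = -54.4228 / 169
E_13 = -0.32203 eV

The energy is 4 times more negative than hydrogen at the same n due to the stronger nuclear charge.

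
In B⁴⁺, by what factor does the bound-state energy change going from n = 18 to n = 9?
4.00000

Using E_n = -13.6057 Z² / n² eV with Z = 5:

E_9 = -13.6057 × 5² / 9² = -340.1425 / 81 = -4.19929012346 eV
E_18 = -13.6057 × 5² / 18² = -340.1425 / 324 = -1.04982253086 eV

The ratio is:
E_9/E_18 = (-4.19929012346) / (-1.04982253086)
E_9/E_18 = (-340.1425/81) / (-340.1425/324)
E_9/E_18 = 324/81
E_9/E_18 = 4.00000
(Note: the Z² factors cancel in the ratio.)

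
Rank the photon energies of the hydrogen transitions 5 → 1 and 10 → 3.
5 → 1

Calculate the energy for each transition:

Transition 5 → 1:
ΔE₁ = |E_1 - E_5| = |-13.6057/1² - (-13.6057/5²)|
ΔE₁ = |-13.605700000000 - (-0.544228000000)| = 13.061472000 eV

Transition 10 → 3:
ΔE₂ = |E_3 - E_10| = |-13.6057/3² - (-13.6057/10²)|
ΔE₂ = |-1.511744444444 - (-0.136057000000)| = 1.375687444 eV

Since 13.061472000 eV > 1.375687444 eV, the transition 5 → 1 emits the more energetic photon.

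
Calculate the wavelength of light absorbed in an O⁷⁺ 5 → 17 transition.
38.97 nm

First, find the transition energy using E_n = -13.6057 Z² / n² eV:
E_5 = -13.6057 × 8² / 5² = -34.8306 eV
E_17 = -13.6057 × 8² / 17² = -3.0130 eV

Photon energy: |ΔE| = |E_17 - E_5| = 31.8176 eV

Convert to wavelength using E = hc/λ with hc = 1239.84 eV·nm:
λ = hc/E = 1239.84 eV·nm / 31.8176 eV
λ = 38.97 nm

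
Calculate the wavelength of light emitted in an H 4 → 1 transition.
97.202 nm

First, find the transition energy using E_n = -13.6057 / n² eV:
E_4 = -13.6057 / 4² = -0.85036 eV
E_1 = -13.6057 / 1² = -13.60570 eV

Photon energy: |ΔE| = |E_1 - E_4| = 12.75534 eV

Convert to wavelength using E = hc/λ with hc = 1239.84 eV·nm:
λ = hc/E = 1239.84 eV·nm / 12.75534 eV
λ = 97.202 nm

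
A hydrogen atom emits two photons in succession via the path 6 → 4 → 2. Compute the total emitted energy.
3.02 eV

The energy levels of hydrogen are E_n = -13.6057 / n² eV.

First transition (6 → 4):
ΔE₁ = |E_4 - E_6|
ΔE₁ = |-0.85035625 - (-0.37793611)| = 0.47242 eV

Second transition (4 → 2):
ΔE₂ = |E_2 - E_4|
ΔE₂ = |-3.40142500 - (-0.85035625)| = 2.55107 eV

Total energy released:
E_total = ΔE₁ + ΔE₂ = 0.47242 + 2.55107 = 3.02 eV

Note: This equals the direct transition 6 → 2: 3.02 eV ✓
Energy is conserved regardless of the path taken.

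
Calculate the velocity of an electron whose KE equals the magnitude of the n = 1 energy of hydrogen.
2.18769e+06 m/s (or 0.72974% of c)

The binding energy at n = 1 for hydrogen is:
E_1 = -13.6057/1² = -13.6057000 eV
|E_1| = 13.6057000 eV

Convert to Joules:
KE = 13.6057000 eV × (1.602177 × 10⁻¹⁹ J/eV) = 2.1798740e-18 J

Using KE = ½mv²:
v = √(2·KE/m_e)
v = √(2 × 2.1798740e-18 J / 9.10938 × 10⁻³¹ kg)
v = 2.18769e+06 m/s

This is approximately 0.72974% the speed of light.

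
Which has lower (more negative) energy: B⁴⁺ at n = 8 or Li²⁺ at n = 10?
B⁴⁺ at n = 8 (E = -5.315 eV)

Using E_n = -13.6057 Z² / n² eV:

B⁴⁺ (Z = 5) at n = 8:
E = -13.6057 × 5² / 8² = -13.6057 × 25 / 64 = -5.314727 eV

Li²⁺ (Z = 3) at n = 10:
E = -13.6057 × 3² / 10² = -13.6057 × 9 / 100 = -1.224513 eV

Since -5.314727 eV < -1.224513 eV,
B⁴⁺ at n = 8 is more tightly bound (requires more energy to ionize).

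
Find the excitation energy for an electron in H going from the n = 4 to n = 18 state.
0.81 eV

The energy levels of a hydrogen-like atom are E_n = -13.6057 eV / n².

Energy at n = 4: E_4 = -13.6057 / 4² = -0.85036 eV
Energy at n = 18: E_18 = -13.6057 / 18² = -0.04199 eV

The excitation energy is the difference:
ΔE = E_18 - E_4
ΔE = -0.04199 - (-0.85036)
ΔE = 0.81 eV

Since this is positive, energy must be absorbed (photon absorption).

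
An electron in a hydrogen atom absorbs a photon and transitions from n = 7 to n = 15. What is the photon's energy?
0.21720 eV

The energy levels of a hydrogen-like atom are E_n = -13.6057 eV / n².

Energy at n = 7: E_7 = -13.6057 / 7² = -0.27766735 eV
Energy at n = 15: E_15 = -13.6057 / 15² = -0.06046978 eV

The excitation energy is the difference:
ΔE = E_15 - E_7
ΔE = -0.06046978 - (-0.27766735)
ΔE = 0.21720 eV

Since this is positive, energy must be absorbed (photon absorption).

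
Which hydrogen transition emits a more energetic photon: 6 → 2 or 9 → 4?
6 → 2

Calculate the energy for each transition:

Transition 6 → 2:
ΔE₁ = |E_2 - E_6| = |-13.6057/2² - (-13.6057/6²)|
ΔE₁ = |-3.40142500000 - (-0.37793611111)| = 3.02348889 eV

Transition 9 → 4:
ΔE₂ = |E_4 - E_9| = |-13.6057/4² - (-13.6057/9²)|
ΔE₂ = |-0.85035625000 - (-0.16797160494)| = 0.68238465 eV

Since 3.02348889 eV > 0.68238465 eV, the transition 6 → 2 emits the more energetic photon.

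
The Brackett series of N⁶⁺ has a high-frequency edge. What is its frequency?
1.01e+16 Hz

The series limit corresponds to the transition from n = ∞ to n = 4.
This is the highest energy (shortest wavelength) transition in the Brackett series.

E_∞ = 0 eV
E_4 = -13.6057 × 7² / 4² = -41.66746 eV

Energy at series limit:
ΔE = E_∞ - E_4 = 0 - (-41.66746) = 41.66746 eV
E = 41.66746 eV × (1.602177 × 10⁻¹⁹ J/eV) = 6.6759e-18 J
f = E/h = 6.6759e-18 J / (6.62607 × 10⁻³⁴ J·s) = 1.01e+16 Hz

This energy equals the ionization energy from the n = 4 state of N⁶⁺.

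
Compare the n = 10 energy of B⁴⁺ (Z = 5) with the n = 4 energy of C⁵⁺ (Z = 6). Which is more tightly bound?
C⁵⁺ at n = 4 (E = -30.61 eV)

Using E_n = -13.6057 Z² / n² eV:

B⁴⁺ (Z = 5) at n = 10:
E = -13.6057 × 5² / 10² = -13.6057 × 25 / 100 = -3.40143 eV

C⁵⁺ (Z = 6) at n = 4:
E = -13.6057 × 6² / 4² = -13.6057 × 36 / 16 = -30.61283 eV

Since -30.61283 eV < -3.40143 eV,
C⁵⁺ at n = 4 is more tightly bound (requires more energy to ionize).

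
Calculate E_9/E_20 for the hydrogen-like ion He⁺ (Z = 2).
4.93827

Using E_n = -13.6057 Z² / n² eV with Z = 2:

E_9 = -13.6057 × 2² / 9² = -54.4228 / 81 = -0.67188641975 eV
E_20 = -13.6057 × 2² / 20² = -54.4228 / 400 = -0.13605700000 eV

The ratio is:
E_9/E_20 = (-0.67188641975) / (-0.13605700000)
E_9/E_20 = (-54.4228/81) / (-54.4228/400)
E_9/E_20 = 400/81
E_9/E_20 = 4.93827
(Note: the Z² factors cancel in the ratio.)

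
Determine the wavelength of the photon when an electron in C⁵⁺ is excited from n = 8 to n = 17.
208.08 nm

First, find the transition energy using E_n = -13.6057 Z² / n² eV:
E_8 = -13.6057 × 6² / 8² = -7.653206 eV
E_17 = -13.6057 × 6² / 17² = -1.694828 eV

Photon energy: |ΔE| = |E_17 - E_8| = 5.958378 eV

Convert to wavelength using E = hc/λ with hc = 1239.84 eV·nm:
λ = hc/E = 1239.84 eV·nm / 5.958378 eV
λ = 208.08 nm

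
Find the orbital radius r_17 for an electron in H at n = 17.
15.29322 nm (or 152.93221 Å)

The Bohr radius formula is:
r_n = n² a₀ / Z

where a₀ = 0.05291772 nm is the Bohr radius.

For H (Z = 1) at n = 17:
r_17 = 17² × 0.05291772 nm / 1
r_17 = 289 × 0.05291772 nm / 1
r_17 = 15.293221 nm / 1
r_17 = 15.29322 nm

The electron orbits at approximately 15.29322 nm from the nucleus.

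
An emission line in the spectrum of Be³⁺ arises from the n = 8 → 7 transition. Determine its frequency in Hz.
2.518e+14 Hz

First, find the transition energy:
E_8 = -13.6057 × 4² / 8² = -3.40142500 eV
E_7 = -13.6057 × 4² / 7² = -4.44267755 eV
|ΔE| = |E_7 - E_8| = 1.04125255 eV

Convert to Joules: E = 1.04125255 eV × (1.602177 × 10⁻¹⁹ J/eV) = 1.66827e-19 J

Using E = hf:
f = E/h = 1.66827e-19 J / (6.62607 × 10⁻³⁴ J·s)
f = 2.518e+14 Hz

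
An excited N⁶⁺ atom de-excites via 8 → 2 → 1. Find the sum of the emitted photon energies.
656.262 eV

The energy levels of N⁶⁺ are E_n = -13.6057 × 7² / n² eV.

First transition (8 → 2):
ΔE₁ = |E_2 - E_8|
ΔE₁ = |-166.669825000 - (-10.416864063)| = 156.252961 eV

Second transition (2 → 1):
ΔE₂ = |E_1 - E_2|
ΔE₂ = |-666.679300000 - (-166.669825000)| = 500.009475 eV

Total energy released:
E_total = ΔE₁ + ΔE₂ = 156.252961 + 500.009475 = 656.262 eV

Note: This equals the direct transition 8 → 1: 656.262 eV ✓
Energy is conserved regardless of the path taken.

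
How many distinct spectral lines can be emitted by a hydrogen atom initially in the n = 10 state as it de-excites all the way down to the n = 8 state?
3

The electron can occupy levels n = 8, 9, ..., 10 during de-excitation — that is m = 10 - 8 + 1 = 3 distinct levels.

The number of distinct spectral lines equals the number of ways to choose 2 of these m levels (each pair gives one possible emission transition):

Number of lines = m(m-1)/2 = 3×2/2 = 3

These correspond to all possible transitions between the 3 levels:
10 → 9, 10 → 8, 9 → 8

Each transition produces a photon with a unique energy (and thus wavelength). This count does not depend on Z.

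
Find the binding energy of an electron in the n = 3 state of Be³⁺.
24.188 eV

The ionization energy is the energy needed to remove the electron completely (n → ∞).

For a hydrogen-like ion with Z = 4, E_n = -13.6057 Z² / n² eV.

At n = 3: E_3 = -13.6057 × 4² / 3² = -24.187911 eV
At n = ∞: E_∞ = 0 eV

Ionization energy = E_∞ - E_3 = 0 - (-24.187911) = 24.187911 eV
Ionization energy ≈ 24.188 eV

This is also called the binding energy of the electron in state n = 3.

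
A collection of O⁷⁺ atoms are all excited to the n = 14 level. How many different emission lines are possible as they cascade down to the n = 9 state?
15

The electron can occupy levels n = 9, 10, ..., 14 during de-excitation — that is m = 14 - 9 + 1 = 6 distinct levels.

The number of distinct spectral lines equals the number of ways to choose 2 of these m levels (each pair gives one possible emission transition):

Number of lines = m(m-1)/2 = 6×5/2 = 15

These correspond to all possible transitions between the 6 levels:
14 → 13, 14 → 12, 14 → 11, 14 → 10, 14 → 9, 13 → 12, 13 → 11, 13 → 10...

Each transition produces a photon with a unique energy (and thus wavelength). This count does not depend on Z.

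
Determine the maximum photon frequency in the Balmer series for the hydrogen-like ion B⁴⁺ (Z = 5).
2.056e+16 Hz

The series limit corresponds to the transition from n = ∞ to n = 2.
This is the highest energy (shortest wavelength) transition in the Balmer series.

E_∞ = 0 eV
E_2 = -13.6057 × 5² / 2² = -85.0356250 eV

Energy at series limit:
ΔE = E_∞ - E_2 = 0 - (-85.0356250) = 85.0356250 eV
E = 85.0356250 eV × (1.602177 × 10⁻¹⁹ J/eV) = 1.36242e-17 J
f = E/h = 1.36242e-17 J / (6.62607 × 10⁻³⁴ J·s) = 2.056e+16 Hz

This energy equals the ionization energy from the n = 2 state of B⁴⁺.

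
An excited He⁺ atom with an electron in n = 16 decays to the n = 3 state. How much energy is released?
5.834 eV

The energy levels are E_n = -13.6057 Z² eV / n².

Energy at n = 16: E_16 = -13.6057 × 2² / 16² = -0.212589 eV
Energy at n = 3: E_3 = -13.6057 × 2² / 3² = -6.046978 eV

For emission (electron falling to lower state), the photon energy is:
E_photon = E_16 - E_3 = |-0.212589 - (-6.046978)|
E_photon = 5.834 eV

This energy is carried away by the emitted photon.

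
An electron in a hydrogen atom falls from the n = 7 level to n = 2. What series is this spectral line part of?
Balmer series

The spectral series in hydrogen are named based on the final (lower) energy level:
- Lyman series: n_final = 1 (ultraviolet)
- Balmer series: n_final = 2 (visible/near-UV)
- Paschen series: n_final = 3 (infrared)
- Brackett series: n_final = 4 (infrared)
- Pfund series: n_final = 5 (far infrared)

Since this transition ends at n = 2, it belongs to the Balmer series.

For reference, this 7 → 2 line has photon energy
ΔE = 13.6057 eV × (1/2² - 1/7²) = 3.1237577 eV,
corresponding to wavelength λ = hc/ΔE = 1239.84 eV·nm / 3.1237577 eV = 396.907 nm in the visible/near-UV region.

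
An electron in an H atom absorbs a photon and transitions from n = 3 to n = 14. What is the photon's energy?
1.4423 eV

The energy levels of a hydrogen-like atom are E_n = -13.6057 eV / n².

Energy at n = 3: E_3 = -13.6057 / 3² = -1.5117444 eV
Energy at n = 14: E_14 = -13.6057 / 14² = -0.0694168 eV

The excitation energy is the difference:
ΔE = E_14 - E_3
ΔE = -0.0694168 - (-1.5117444)
ΔE = 1.4423 eV

Since this is positive, energy must be absorbed (photon absorption).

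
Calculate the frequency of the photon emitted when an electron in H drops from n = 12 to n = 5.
1.09e+14 Hz

First, find the transition energy:
E_12 = -13.6057 / 12² = -0.094484 eV
E_5 = -13.6057 / 5² = -0.544228 eV
|ΔE| = |E_5 - E_12| = 0.449744 eV

Convert to Joules: E = 0.449744 eV × (1.602177 × 10⁻¹⁹ J/eV) = 7.2057e-20 J

Using E = hf:
f = E/h = 7.2057e-20 J / (6.62607 × 10⁻³⁴ J·s)
f = 1.09e+14 Hz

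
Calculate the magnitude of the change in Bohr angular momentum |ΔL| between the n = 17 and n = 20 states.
3.164e-34 J·s (or 3ℏ)

In the Bohr model, L_n = nℏ where ℏ = 1.05457e-34 J·s.

L_20 = 20ℏ = 2.10914e-33 J·s
L_17 = 17ℏ = 1.79277e-33 J·s

ΔL = L_20 - L_17 = (20 - 17)ℏ = 3ℏ
ΔL = 3 × 1.05457e-34 J·s = 3.164e-34 J·s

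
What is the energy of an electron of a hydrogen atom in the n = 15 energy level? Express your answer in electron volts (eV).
-0.060470 eV

The energy levels of a hydrogen-like atom are given by:
E_n = -13.6057 eV / n²

For n = 15:
E_15 = -13.6057 eV / 15²
E_15 = -13.6057 eV / 225
E_15 = -0.060470 eV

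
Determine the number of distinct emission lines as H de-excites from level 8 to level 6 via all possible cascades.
3

The electron can occupy levels n = 6, 7, ..., 8 during de-excitation — that is m = 8 - 6 + 1 = 3 distinct levels.

The number of distinct spectral lines equals the number of ways to choose 2 of these m levels (each pair gives one possible emission transition):

Number of lines = m(m-1)/2 = 3×2/2 = 3

These correspond to all possible transitions between the 3 levels:
8 → 7, 8 → 6, 7 → 6

Each transition produces a photon with a unique energy (and thus wavelength). This count does not depend on Z.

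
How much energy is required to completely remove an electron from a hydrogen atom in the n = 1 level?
13.6057 eV

The ionization energy is the energy needed to remove the electron completely (n → ∞).

For hydrogen, E_n = -13.6057 eV / n².

At n = 1: E_1 = -13.6057 / 1² = -13.6057000 eV
At n = ∞: E_∞ = 0 eV

Ionization energy = E_∞ - E_1 = 0 - (-13.6057000) = 13.6057000 eV
Ionization energy ≈ 13.6057 eV

This is also called the binding energy of the electron in state n = 1.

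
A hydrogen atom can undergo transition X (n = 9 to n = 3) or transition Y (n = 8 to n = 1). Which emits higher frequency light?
8 → 1

Calculate the energy for each transition:

Transition 9 → 3:
ΔE₁ = |E_3 - E_9| = |-13.6057/3² - (-13.6057/9²)|
ΔE₁ = |-1.5117444444 - (-0.1679716049)| = 1.3437728 eV

Transition 8 → 1:
ΔE₂ = |E_1 - E_8| = |-13.6057/1² - (-13.6057/8²)|
ΔE₂ = |-13.6057000000 - (-0.2125890625)| = 13.3931109 eV

Since 13.3931109 eV > 1.3437728 eV, the transition 8 → 1 emits the more energetic photon.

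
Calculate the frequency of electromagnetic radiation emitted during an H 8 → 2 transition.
7.71e+14 Hz

First, find the transition energy:
E_8 = -13.6057 / 8² = -0.21259 eV
E_2 = -13.6057 / 2² = -3.40143 eV
|ΔE| = |E_2 - E_8| = 3.18884 eV

Convert to Joules: E = 3.18884 eV × (1.602177 × 10⁻¹⁹ J/eV) = 5.1091e-19 J

Using E = hf:
f = E/h = 5.1091e-19 J / (6.62607 × 10⁻³⁴ J·s)
f = 7.71e+14 Hz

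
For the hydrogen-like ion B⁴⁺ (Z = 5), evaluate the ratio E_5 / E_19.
14.44000

Using E_n = -13.6057 Z² / n² eV with Z = 5:

E_5 = -13.6057 × 5² / 5² = -340.1425 / 25 = -13.60570000000 eV
E_19 = -13.6057 × 5² / 19² = -340.1425 / 361 = -0.94222299169 eV

The ratio is:
E_5/E_19 = (-13.60570000000) / (-0.94222299169)
E_5/E_19 = (-340.1425/25) / (-340.1425/361)
E_5/E_19 = 361/25
E_5/E_19 = 14.44000
(Note: the Z² factors cancel in the ratio.)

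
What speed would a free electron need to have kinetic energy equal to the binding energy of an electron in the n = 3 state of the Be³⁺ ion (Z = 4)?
2.9169e+06 m/s (or 0.973% of c)

The binding energy at n = 3 for Be³⁺ is:
E_3 = -13.6057 × 4²/3² = -24.187911 eV
|E_3| = 24.187911 eV

Convert to Joules:
KE = 24.187911 eV × (1.602177 × 10⁻¹⁹ J/eV) = 3.875331e-18 J

Using KE = ½mv²:
v = √(2·KE/m_e)
v = √(2 × 3.875331e-18 J / 9.10938 × 10⁻³¹ kg)
v = 2.9169e+06 m/s

This is approximately 0.973% the speed of light.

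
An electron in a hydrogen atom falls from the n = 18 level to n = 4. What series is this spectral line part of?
Brackett series

The spectral series in hydrogen are named based on the final (lower) energy level:
- Lyman series: n_final = 1 (ultraviolet)
- Balmer series: n_final = 2 (visible/near-UV)
- Paschen series: n_final = 3 (infrared)
- Brackett series: n_final = 4 (infrared)
- Pfund series: n_final = 5 (far infrared)

Since this transition ends at n = 4, it belongs to the Brackett series.

For reference, this 18 → 4 line has photon energy
ΔE = 13.6057 eV × (1/4² - 1/18²) = 0.80836335 eV,
corresponding to wavelength λ = hc/ΔE = 1239.84 eV·nm / 0.80836335 eV = 1533.77 nm in the infrared region.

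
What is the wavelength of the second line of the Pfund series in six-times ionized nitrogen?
94.92345 nm

The lines of a series are numbered from the longest wavelength (smallest ΔE) outward; the second line is the transition from n = n_f + 2 to n_f.
The Pfund series has all transitions ending at n_f = 5.

For N⁶⁺ (Z = 7), the second line (β-line) is the jump from n = 7 to n = 5:
E_7 = -13.6057 × 7² / 7² = -13.6057000 eV
E_5 = -13.6057 × 7² / 5² = -26.6671720 eV
ΔE = E_7 - E_5 = 13.0614720 eV

λ = hc/E = 1239.84 eV·nm / 13.0614720 eV
λ = 94.92345 nm

This is the β-line of the Pfund series in N⁶⁺.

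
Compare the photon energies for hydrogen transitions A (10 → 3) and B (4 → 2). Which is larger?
4 → 2

Calculate the energy for each transition:

Transition 10 → 3:
ΔE₁ = |E_3 - E_10| = |-13.6057/3² - (-13.6057/10²)|
ΔE₁ = |-1.51174444444 - (-0.13605700000)| = 1.37568744 eV

Transition 4 → 2:
ΔE₂ = |E_2 - E_4| = |-13.6057/2² - (-13.6057/4²)|
ΔE₂ = |-3.40142500000 - (-0.85035625000)| = 2.55106875 eV

Since 2.55106875 eV > 1.37568744 eV, the transition 4 → 2 emits the more energetic photon.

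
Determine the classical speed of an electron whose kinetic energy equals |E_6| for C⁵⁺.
2.19e+06 m/s (or 0.72974% of c)

The binding energy at n = 6 for C⁵⁺ is:
E_6 = -13.6057 × 6²/6² = -13.6057000 eV
|E_6| = 13.6057000 eV

Convert to Joules:
KE = 13.6057000 eV × (1.602177 × 10⁻¹⁹ J/eV) = 2.1799e-18 J

Using KE = ½mv²:
v = √(2·KE/m_e)
v = √(2 × 2.1799e-18 J / 9.10938 × 10⁻³¹ kg)
v = 2.19e+06 m/s

This is approximately 0.72974% the speed of light.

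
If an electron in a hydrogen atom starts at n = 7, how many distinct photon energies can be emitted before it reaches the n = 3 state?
10

The electron can occupy levels n = 3, 4, ..., 7 during de-excitation — that is m = 7 - 3 + 1 = 5 distinct levels.

The number of distinct spectral lines equals the number of ways to choose 2 of these m levels (each pair gives one possible emission transition):

Number of lines = m(m-1)/2 = 5×4/2 = 10

These correspond to all possible transitions between the 5 levels:
7 → 6, 7 → 5, 7 → 4, 7 → 3, 6 → 5, 6 → 4, 6 → 3, 5 → 4...

Each transition produces a photon with a unique energy (and thus wavelength). This count does not depend on Z.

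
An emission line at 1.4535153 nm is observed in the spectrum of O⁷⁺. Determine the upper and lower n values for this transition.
n = 7 → n = 1

First, find the photon energy from the wavelength (hc = 1239.84 eV·nm):
E = hc/λ = 1239.84 eV·nm / 1.4535153 nm = 852.99412 eV

The energy levels of O⁷⁺ satisfy E_n = -13.6057 × 8² / n² eV, so an emission n_i → n_f releases
ΔE = 13.6057 × 8² × (1/n_f² − 1/n_i²) eV.

Setting ΔE equal to the photon energy:
1/n_f² − 1/n_i² = 852.99412 / (13.6057 × 8²) = 0.97959187

Since 1/n_i² must be positive, we need 1/n_f² > 0.97959187, i.e. n_f ≤ 1. For each allowed n_f, solve n_i = (1/n_f² − 0.97959187)^(−1/2) and check whether it is a whole number:
  n_f = 1: 1/n_i² = 1.00000000 − 0.97959187 = 0.02040813 → n_i = 7.000  → integer, n_i = 7 ✓

Only n_f = 1 gives an integer upper level, n_i = 7.

The transition is from n = 7 to n = 1 (emission).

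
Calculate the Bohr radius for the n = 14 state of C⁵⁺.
1.7286 nm (or 17.2865 Å)

The Bohr radius formula is:
r_n = n² a₀ / Z

where a₀ = 0.0529177 nm is the Bohr radius.

For C⁵⁺ (Z = 6) at n = 14:
r_14 = 14² × 0.0529177 nm / 6
r_14 = 196 × 0.0529177 nm / 6
r_14 = 10.37187 nm / 6
r_14 = 1.7286 nm

The electron orbits at approximately 1.7286 nm from the nucleus.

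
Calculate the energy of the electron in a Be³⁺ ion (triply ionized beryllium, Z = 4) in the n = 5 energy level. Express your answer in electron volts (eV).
-8.70765 eV

The energy levels of a hydrogen-like atom are given by:
E_n = -13.6057 Z² / n² eV  (with Z = 4 for Be³⁺)

For n = 5:
E_5 = -13.6057 × 4² / 5²
E_5 = -13.6057 × 16 / 25
E_5 = -8.70765 eV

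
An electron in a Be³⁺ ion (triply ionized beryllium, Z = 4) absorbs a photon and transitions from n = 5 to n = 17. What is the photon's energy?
7.95 eV

The energy levels of a hydrogen-like atom are E_n = -13.6057 Z² eV / n².

Energy at n = 5: E_5 = -13.6057 × 4² / 5² = -8.70765 eV
Energy at n = 17: E_17 = -13.6057 × 4² / 17² = -0.75326 eV

The excitation energy is the difference:
ΔE = E_17 - E_5
ΔE = -0.75326 - (-8.70765)
ΔE = 7.95 eV

Since this is positive, energy must be absorbed (photon absorption).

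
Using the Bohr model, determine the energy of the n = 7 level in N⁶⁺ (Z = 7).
-13.605700 eV

For hydrogen-like ions, the energy levels scale with Z²:
E_n = -13.6057 Z² / n² eV

For N⁶⁺ (Z = 7) at n = 7:
E_7 = -13.6057 × 7² / 7²
E_7 = -13.6057 × 49 / 49
E_7 = -666.6793 / 49
E_7 = -13.605700 eV

The energy is 49 times more negative than hydrogen at the same n due to the stronger nuclear charge.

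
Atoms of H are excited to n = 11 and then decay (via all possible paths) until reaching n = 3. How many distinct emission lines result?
36

The electron can occupy levels n = 3, 4, ..., 11 during de-excitation — that is m = 11 - 3 + 1 = 9 distinct levels.

The number of distinct spectral lines equals the number of ways to choose 2 of these m levels (each pair gives one possible emission transition):

Number of lines = m(m-1)/2 = 9×8/2 = 36

These correspond to all possible transitions between the 9 levels:
11 → 10, 11 → 9, 11 → 8, 11 → 7, 11 → 6, 11 → 5, 11 → 4, 11 → 3...

Each transition produces a photon with a unique energy (and thus wavelength). This count does not depend on Z.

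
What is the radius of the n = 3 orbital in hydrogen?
0.47626 nm (or 4.76259 Å)

The Bohr radius formula is:
r_n = n² a₀ / Z

where a₀ = 0.05291772 nm is the Bohr radius.

For H (Z = 1) at n = 3:
r_3 = 3² × 0.05291772 nm / 1
r_3 = 9 × 0.05291772 nm / 1
r_3 = 0.476259 nm / 1
r_3 = 0.47626 nm

The electron orbits at approximately 0.47626 nm from the nucleus.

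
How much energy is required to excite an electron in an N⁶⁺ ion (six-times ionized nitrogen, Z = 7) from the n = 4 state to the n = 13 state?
37.72 eV

The energy levels of a hydrogen-like atom are E_n = -13.6057 Z² eV / n².

Energy at n = 4: E_4 = -13.6057 × 7² / 4² = -41.66746 eV
Energy at n = 13: E_13 = -13.6057 × 7² / 13² = -3.94485 eV

The excitation energy is the difference:
ΔE = E_13 - E_4
ΔE = -3.94485 - (-41.66746)
ΔE = 37.72 eV

Since this is positive, energy must be absorbed (photon absorption).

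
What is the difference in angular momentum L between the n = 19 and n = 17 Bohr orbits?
2.11e-34 J·s (or 2ℏ)

In the Bohr model, L_n = nℏ where ℏ = 1.0546e-34 J·s.

L_19 = 19ℏ = 2.0037e-33 J·s
L_17 = 17ℏ = 1.7928e-33 J·s

ΔL = L_19 - L_17 = (19 - 17)ℏ = 2ℏ
ΔL = 2 × 1.0546e-34 J·s = 2.11e-34 J·s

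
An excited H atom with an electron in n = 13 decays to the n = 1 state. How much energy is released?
13.52519 eV

The energy levels are E_n = -13.6057 eV / n².

Energy at n = 13: E_13 = -13.6057 / 13² = -0.08050710 eV
Energy at n = 1: E_1 = -13.6057 / 1² = -13.60570000 eV

For emission (electron falling to lower state), the photon energy is:
E_photon = E_13 - E_1 = |-0.08050710 - (-13.60570000)|
E_photon = 13.52519 eV

This energy is carried away by the emitted photon.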